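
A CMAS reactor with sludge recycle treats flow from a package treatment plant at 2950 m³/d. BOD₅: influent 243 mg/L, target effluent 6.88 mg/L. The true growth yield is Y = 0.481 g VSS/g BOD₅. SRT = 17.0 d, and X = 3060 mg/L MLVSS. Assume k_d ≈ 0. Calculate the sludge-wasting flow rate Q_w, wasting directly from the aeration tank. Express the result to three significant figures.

Q_w ≈ 109 m³/d

With k_d = 0 the design equation reduces to V = Y Q (S₀−S) θ_c / X = 0.481 × 2950 × (243 − 6.88) × 17.0 / 3060 = 1861 m³.
With mixed-liquor wasting, θ_c = V/Q_w, so Q_w = V/θ_c = 1861/17.0 = 109.5 m³/d.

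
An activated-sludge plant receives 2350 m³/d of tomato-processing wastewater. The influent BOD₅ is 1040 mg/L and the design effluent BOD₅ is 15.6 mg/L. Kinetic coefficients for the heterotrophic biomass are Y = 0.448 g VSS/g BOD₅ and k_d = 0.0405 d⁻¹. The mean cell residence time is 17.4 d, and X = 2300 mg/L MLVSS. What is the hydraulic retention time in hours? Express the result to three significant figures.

τ ≈ 48.9 h

From the SRT design equation V = Y Q (S₀−S) θ_c / [X (1 + k_d θ_c)] = 0.448 × 2350 × (1040 − 15.6) × 17.4 / [2300 × (1 + 0.0405 × 17.4)] = 1.88×10^7 / 3921 = 4786 m³.
τ = V/Q = 4786/2350 = 2.037 d, or 48.88 h.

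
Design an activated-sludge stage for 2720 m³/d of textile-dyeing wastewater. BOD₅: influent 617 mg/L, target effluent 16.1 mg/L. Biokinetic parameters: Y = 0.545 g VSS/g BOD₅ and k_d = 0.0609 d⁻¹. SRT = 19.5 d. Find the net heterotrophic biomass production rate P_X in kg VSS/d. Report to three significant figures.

Correct the yield for decay: Y_obs = Y/(1 + k_d θ_c) = 0.545 / (1 + 0.0609 × 19.5) = 0.545 / 2.188 = 0.2491.
Mass of BOD₅ removed per day: Q(S₀ − S) = 2720 × 600.9 g/m³ = 1634 kg/d.
P_X = Y_obs · Q(S₀ − S) = 0.2491 × 1634 = 407.2 kg VSS/d.

P_X ≈ 407 kg VSS/d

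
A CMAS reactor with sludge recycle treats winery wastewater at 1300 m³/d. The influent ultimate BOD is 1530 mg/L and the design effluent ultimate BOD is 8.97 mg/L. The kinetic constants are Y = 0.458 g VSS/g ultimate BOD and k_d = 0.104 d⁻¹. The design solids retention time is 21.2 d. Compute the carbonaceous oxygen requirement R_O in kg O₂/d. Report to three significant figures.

R_O ≈ 1580 kg O₂/d

Y_obs = Y / (1 + k_d θ_c) = 0.458 / (1 + 0.104 × 21.2) = 0.458 / 3.205 = 0.1429.
ΔS = 1530 − 8.97 = 1521 mg/L, so the substrate removal rate is 1300 × 1521/1000 = 1977 kg ultimate BOD/d.
Biomass synthesised: P_X = Y_obs × 1977 = 282.6 kg VSS/d.
R_O = Q·ΔS − 1.42 P_X = 1977 − 401.3 = 1576 kg O₂/d.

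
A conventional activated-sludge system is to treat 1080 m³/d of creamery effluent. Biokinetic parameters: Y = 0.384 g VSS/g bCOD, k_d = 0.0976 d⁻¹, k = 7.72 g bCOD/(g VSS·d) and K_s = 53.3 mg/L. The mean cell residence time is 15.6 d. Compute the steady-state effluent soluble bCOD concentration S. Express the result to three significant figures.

For a completely mixed reactor with recycle the Lawrence–McCarty relation gives S = K_s·(1 + k_d·θ_c) / [θ_c·(Y·k − k_d) − 1] = 53.3 × (1 + 0.0976 × 15.6) / [15.6 × (0.384 × 7.72 − 0.0976) − 1] = 134.5 / 43.72 = 3.075 mg/L.

S ≈ 3.08 mg/L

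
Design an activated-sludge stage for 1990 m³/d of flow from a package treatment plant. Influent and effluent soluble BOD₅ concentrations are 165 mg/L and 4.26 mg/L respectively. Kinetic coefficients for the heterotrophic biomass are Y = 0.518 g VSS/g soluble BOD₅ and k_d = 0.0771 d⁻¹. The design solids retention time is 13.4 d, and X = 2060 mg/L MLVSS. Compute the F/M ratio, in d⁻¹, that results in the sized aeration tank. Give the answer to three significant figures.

Rearranging the biomass balance for a CMAS with decay, V = Y·Q·ΔS·θ_c / [X·(1+k_d θ_c)] = 0.518 × 1990 × (165 − 4.26) × 13.4 / [2060 × (1 + 0.0771 × 13.4)] = 2.22×10^6 / 4188 = 530.1 m³.
F/M = applied load / biomass = Q·S₀/(V·X) = 1990 × 165 / (530.1 × 2060) = 0.3007 d⁻¹.

F/M ≈ 0.301 d⁻¹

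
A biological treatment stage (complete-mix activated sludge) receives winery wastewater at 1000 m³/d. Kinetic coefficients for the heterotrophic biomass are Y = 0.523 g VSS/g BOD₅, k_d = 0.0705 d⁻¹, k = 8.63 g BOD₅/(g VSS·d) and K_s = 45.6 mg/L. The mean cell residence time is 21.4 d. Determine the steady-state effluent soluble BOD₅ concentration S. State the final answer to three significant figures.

S ≈ 1.22 mg/L

Effluent substrate depends only on kinetics and SRT: S = K_s(1 + k_d θ_c) / [θ_c(Yk − k_d) − 1] = 45.6 × (1 + 0.0705 × 21.4) / [21.4 × (0.523 × 8.63 − 0.0705) − 1] = 114.4 / 94.08 = 1.216 mg/L.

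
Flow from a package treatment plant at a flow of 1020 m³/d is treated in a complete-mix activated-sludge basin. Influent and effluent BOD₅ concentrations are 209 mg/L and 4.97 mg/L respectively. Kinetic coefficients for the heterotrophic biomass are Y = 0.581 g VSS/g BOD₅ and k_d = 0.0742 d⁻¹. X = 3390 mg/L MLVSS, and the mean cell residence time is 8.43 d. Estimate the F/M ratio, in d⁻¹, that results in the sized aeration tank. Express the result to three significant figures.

Rearranging the biomass balance for a CMAS with decay, V = Y·Q·ΔS·θ_c / [X·(1+k_d θ_c)] = 0.581 × 1020 × (209 − 4.97) × 8.43 / [3390 × (1 + 0.0742 × 8.43)] = 1.02×10^6 / 5510 = 185.0 m³.
F/M = Q·S₀ / (V·X) = 1020 × 209 / (185.0 × 3390) = 0.3400 g BOD₅·(g VSS·d)⁻¹.

F/M ≈ 0.340 d⁻¹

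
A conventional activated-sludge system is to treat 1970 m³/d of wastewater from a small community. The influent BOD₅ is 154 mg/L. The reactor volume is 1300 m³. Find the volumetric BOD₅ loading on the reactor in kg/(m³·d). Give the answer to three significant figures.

Volumetric loading L_v = Q·S₀ / V = 1970 × 154 g/m³ / 1300 m³ = 233.4 g/(m³·d) = 0.2334 kg BOD₅/(m³·d).

L_v ≈ 0.233 kg BOD₅/(m³·d)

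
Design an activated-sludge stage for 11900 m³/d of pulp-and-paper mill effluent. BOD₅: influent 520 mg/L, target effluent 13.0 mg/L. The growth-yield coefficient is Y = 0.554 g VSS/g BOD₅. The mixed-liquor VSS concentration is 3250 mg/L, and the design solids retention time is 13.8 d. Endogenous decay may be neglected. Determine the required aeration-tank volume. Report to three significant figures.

V ≈ 14200 m³

Biomass mass balance (decay neglected): V·X = Y·Q·(S₀ − S)·θ_c, so V = 0.554 × 11900 × (520 − 13.0) × 13.8 / 3250 = 14193 m³.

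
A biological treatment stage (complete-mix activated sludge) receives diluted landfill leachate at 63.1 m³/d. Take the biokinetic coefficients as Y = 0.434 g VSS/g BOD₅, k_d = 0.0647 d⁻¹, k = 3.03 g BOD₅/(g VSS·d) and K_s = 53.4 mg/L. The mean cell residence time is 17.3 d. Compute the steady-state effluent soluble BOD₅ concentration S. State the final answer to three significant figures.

S ≈ 5.49 mg/L

Effluent substrate depends only on kinetics and SRT: S = K_s(1 + k_d θ_c) / [θ_c(Yk − k_d) − 1] = 53.4 × (1 + 0.0647 × 17.3) / [17.3 × (0.434 × 3.03 − 0.0647) − 1] = 113.2 / 20.63 = 5.486 mg/L.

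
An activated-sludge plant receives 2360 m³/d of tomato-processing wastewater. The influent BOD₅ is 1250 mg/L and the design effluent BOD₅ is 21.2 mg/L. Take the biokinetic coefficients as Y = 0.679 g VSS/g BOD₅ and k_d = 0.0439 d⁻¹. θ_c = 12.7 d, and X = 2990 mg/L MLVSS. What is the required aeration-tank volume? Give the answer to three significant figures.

V ≈ 5370 m³

Steady-state biomass mass balance: V·X·(1 + k_d·θ_c) = Y·Q·(S₀ − S)·θ_c, so V = 0.679 × 2360 × (1250 − 21.2) × 12.7 / [2990 × (1 + 0.0439 × 12.7)] = 2.5×10^7 / 4657 = 5370 m³.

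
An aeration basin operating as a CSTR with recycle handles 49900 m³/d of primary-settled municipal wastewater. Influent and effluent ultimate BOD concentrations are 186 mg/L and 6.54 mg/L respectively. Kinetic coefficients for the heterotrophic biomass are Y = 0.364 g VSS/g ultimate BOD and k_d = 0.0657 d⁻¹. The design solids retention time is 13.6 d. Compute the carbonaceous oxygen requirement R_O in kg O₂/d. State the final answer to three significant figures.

R_O ≈ 6510 kg O₂/d

Correct the yield for decay: Y_obs = Y/(1 + k_d θ_c) = 0.364 / (1 + 0.0657 × 13.6) = 0.364 / 1.894 = 0.1922.
ΔS = 186 − 6.54 = 179.5 mg/L, so the substrate removal rate is 49900 × 179.5/1000 = 8955 kg ultimate BOD/d.
P_X = Y_obs·Q·(S₀ − S) = 0.1922 × 8955 = 1721 kg VSS/d.
R_O = Q·ΔS − 1.42 P_X = 8955 − 2444 = 6511 kg O₂/d.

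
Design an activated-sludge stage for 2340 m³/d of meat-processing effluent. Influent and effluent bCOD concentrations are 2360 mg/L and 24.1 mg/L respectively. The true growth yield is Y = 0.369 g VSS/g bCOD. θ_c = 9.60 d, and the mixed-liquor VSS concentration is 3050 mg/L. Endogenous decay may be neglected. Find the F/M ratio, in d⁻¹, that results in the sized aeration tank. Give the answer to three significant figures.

F/M ≈ 0.285 d⁻¹

Biomass mass balance (decay neglected): V·X = Y·Q·(S₀ − S)·θ_c, so V = 0.369 × 2340 × (2360 − 24.1) × 9.60 / 3050 = 6348 m³.
F/M = Q·S₀ / (V·X) = 2340 × 2360 / (6348 × 3050) = 0.2852 g bCOD·(g VSS·d)⁻¹.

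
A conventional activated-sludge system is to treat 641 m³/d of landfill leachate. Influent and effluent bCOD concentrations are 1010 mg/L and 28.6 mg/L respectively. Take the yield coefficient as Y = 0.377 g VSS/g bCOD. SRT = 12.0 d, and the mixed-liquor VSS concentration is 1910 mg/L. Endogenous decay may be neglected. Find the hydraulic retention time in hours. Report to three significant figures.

V·X = Y·Q·ΔS·θ_c gives V = 0.377 × 641 × (1010 − 28.6) × 12.0 / 1910 = 1490 m³.
HRT = V/Q = 1490 m³ / 641 m³·d⁻¹ = 2.325 d × 24 = 55.79 h.

τ ≈ 55.8 h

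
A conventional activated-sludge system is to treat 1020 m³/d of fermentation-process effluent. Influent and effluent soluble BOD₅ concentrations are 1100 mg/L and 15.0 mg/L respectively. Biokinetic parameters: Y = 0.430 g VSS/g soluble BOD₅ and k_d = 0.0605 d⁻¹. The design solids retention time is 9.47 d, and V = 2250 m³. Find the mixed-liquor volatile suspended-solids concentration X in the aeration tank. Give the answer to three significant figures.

Solving the biomass balance for X: X = Y Q (S₀−S) θ_c / [V (1+k_d θ_c)] = 0.430 × 1020 × (1100 − 15.0) × 9.47 / [2250 × (1 + 0.0605 × 9.47)] = 1273 mg/L.

X ≈ 1270 mg/L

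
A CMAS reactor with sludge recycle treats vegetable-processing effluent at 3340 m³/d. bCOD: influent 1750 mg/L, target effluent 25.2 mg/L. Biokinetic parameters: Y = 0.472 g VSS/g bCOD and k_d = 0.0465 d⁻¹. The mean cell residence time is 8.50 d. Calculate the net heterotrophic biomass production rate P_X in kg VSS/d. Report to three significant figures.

P_X ≈ 1950 kg VSS/d

Correct the yield for decay: Y_obs = Y/(1 + k_d θ_c) = 0.472 / (1 + 0.0465 × 8.50) = 0.472 / 1.395 = 0.3383.
Substrate removed = Q·(S₀ − S) = 3340 m³/d × (1750 − 25.2) g/m³ = 5.76×10^6 g/d = 5761 kg/d.
So the net sludge growth is P_X = 0.3383 × 5761 = 1949 kg VSS/d.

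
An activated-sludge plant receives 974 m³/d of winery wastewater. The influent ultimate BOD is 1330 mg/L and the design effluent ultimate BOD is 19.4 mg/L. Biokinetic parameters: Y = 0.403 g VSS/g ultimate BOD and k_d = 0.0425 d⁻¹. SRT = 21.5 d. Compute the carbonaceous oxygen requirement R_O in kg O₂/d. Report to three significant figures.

R_O ≈ 895 kg O₂/d

Y_obs = Y / (1 + k_d θ_c) = 0.403 / (1 + 0.0425 × 21.5) = 0.403 / 1.914 = 0.2106.
ΔS = 1330 − 19.4 = 1311 mg/L, so the substrate removal rate is 974 × 1311/1000 = 1277 kg ultimate BOD/d.
Biomass synthesised: P_X = Y_obs × 1277 = 268.8 kg VSS/d.
R_O = Q·(S₀ − S) − 1.42·P_X = 1277 − 1.42 × 268.8 = 894.8 kg O₂/d.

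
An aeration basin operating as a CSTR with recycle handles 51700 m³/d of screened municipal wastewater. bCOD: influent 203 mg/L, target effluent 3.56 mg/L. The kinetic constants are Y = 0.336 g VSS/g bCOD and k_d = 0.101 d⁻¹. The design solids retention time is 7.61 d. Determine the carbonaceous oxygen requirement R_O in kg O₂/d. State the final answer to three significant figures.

Observed yield with endogenous decay: Y_obs = Y / (1 + k_d·θ_c) = 0.336 / (1 + 0.101 × 7.61) = 0.336 / 1.769 = 0.1900 g VSS/g bCOD.
ΔS = 203 − 3.56 = 199.4 mg/L, so the substrate removal rate is 51700 × 199.4/1000 = 10311 kg bCOD/d.
Net sludge production P_X = 0.1900 × 10311 = 1959 kg VSS/d.
R_O = Q·(S₀ − S) − 1.42·P_X = 10311 − 1.42 × 1959 = 7529 kg O₂/d.

R_O ≈ 7530 kg O₂/d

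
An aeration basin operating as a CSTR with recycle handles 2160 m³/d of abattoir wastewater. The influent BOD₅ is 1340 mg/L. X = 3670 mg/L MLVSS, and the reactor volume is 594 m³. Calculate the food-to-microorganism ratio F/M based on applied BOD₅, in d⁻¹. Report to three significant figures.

F/M ≈ 1.33 d⁻¹

Food-to-microorganism ratio F/M = Q S₀ / (V X) = 2160 × 1340 / (594.0 × 3670) = 1.328 d⁻¹.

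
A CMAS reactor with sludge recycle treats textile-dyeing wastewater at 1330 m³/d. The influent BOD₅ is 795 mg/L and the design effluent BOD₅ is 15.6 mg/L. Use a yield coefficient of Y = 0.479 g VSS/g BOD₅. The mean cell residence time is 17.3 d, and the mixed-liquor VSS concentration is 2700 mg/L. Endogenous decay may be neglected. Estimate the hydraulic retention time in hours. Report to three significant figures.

Biomass mass balance (decay neglected): V·X = Y·Q·(S₀ − S)·θ_c, so V = 0.479 × 1330 × (795 − 15.6) × 17.3 / 2700 = 3181 m³.
τ = V/Q = 3181/1330 = 2.392 d, or 57.41 h.

τ ≈ 57.4 h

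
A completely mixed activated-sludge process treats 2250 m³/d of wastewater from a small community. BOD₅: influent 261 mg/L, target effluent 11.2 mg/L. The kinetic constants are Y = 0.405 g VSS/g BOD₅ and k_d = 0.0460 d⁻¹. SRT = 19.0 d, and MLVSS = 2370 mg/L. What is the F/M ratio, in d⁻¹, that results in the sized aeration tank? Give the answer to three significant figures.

Rearranging the biomass balance for a CMAS with decay, V = Y·Q·ΔS·θ_c / [X·(1+k_d θ_c)] = 0.405 × 2250 × (261 − 11.2) × 19.0 / [2370 × (1 + 0.0460 × 19.0)] = 4.32×10^6 / 4441 = 973.8 m³.
Food-to-microorganism ratio F/M = Q S₀ / (V X) = 2250 × 261 / (973.8 × 2370) = 0.2545 d⁻¹.

F/M ≈ 0.254 d⁻¹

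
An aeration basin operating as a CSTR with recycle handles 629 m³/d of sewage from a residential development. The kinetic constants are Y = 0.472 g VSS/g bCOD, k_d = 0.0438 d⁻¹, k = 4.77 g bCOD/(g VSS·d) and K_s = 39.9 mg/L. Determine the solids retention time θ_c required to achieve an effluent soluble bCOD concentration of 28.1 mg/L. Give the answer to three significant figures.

Specific growth rate at S = 28.1 mg/L: μ = YkS/(K_s+S) = 0.472·4.77·28.1/(39.9+28.1) = 0.9304 d⁻¹.
Then 1/θ_c = μ − k_d = 0.9304 − 0.0438 = 0.8866 d⁻¹, giving θ_c = 1.128 d.

θ_c ≈ 1.13 d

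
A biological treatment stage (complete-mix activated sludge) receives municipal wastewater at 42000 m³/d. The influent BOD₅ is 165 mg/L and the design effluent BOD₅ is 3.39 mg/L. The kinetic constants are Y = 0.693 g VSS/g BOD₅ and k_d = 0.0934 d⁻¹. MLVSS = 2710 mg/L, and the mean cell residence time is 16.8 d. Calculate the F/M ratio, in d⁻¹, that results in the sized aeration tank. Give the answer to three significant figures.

Rearranging the biomass balance for a CMAS with decay, V = Y·Q·ΔS·θ_c / [X·(1+k_d θ_c)] = 0.693 × 42000 × (165 − 3.39) × 16.8 / [2710 × (1 + 0.0934 × 16.8)] = 7.9×10^7 / 6962 = 11350 m³.
Food-to-microorganism ratio F/M = Q S₀ / (V X) = 42000 × 165 / (11350 × 2710) = 0.2253 d⁻¹.

F/M ≈ 0.225 d⁻¹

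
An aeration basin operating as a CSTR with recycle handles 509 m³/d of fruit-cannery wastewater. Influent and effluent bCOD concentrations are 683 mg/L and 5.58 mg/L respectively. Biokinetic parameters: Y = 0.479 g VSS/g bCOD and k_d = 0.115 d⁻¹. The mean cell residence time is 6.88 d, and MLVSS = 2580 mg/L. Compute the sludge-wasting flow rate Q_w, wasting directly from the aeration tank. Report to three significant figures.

Steady-state biomass mass balance: V·X·(1 + k_d·θ_c) = Y·Q·(S₀ − S)·θ_c, so V = 0.479 × 509 × (683 − 5.58) × 6.88 / [2580 × (1 + 0.115 × 6.88)] = 1.14×10^6 / 4621 = 245.9 m³.
With mixed-liquor wasting, θ_c = V/Q_w, so Q_w = V/θ_c = 245.9/6.88 = 35.74 m³/d.

Q_w ≈ 35.7 m³/d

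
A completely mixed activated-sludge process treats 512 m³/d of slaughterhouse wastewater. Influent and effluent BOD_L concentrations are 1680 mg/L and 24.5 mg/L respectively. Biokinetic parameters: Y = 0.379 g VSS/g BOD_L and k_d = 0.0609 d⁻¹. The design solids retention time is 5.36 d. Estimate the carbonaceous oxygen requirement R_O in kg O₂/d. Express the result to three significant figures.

R_O ≈ 504 kg O₂/d

Y_obs = Y / (1 + k_d θ_c) = 0.379 / (1 + 0.0609 × 5.36) = 0.379 / 1.326 = 0.2857.
Q·(S₀ − S) = 512 × (1680 − 24.5) × 10⁻³ = 847.6 kg/d removed.
P_X = Y_obs·Q·(S₀ − S) = 0.2857 × 847.6 = 242.2 kg VSS/d.
Carbonaceous O₂ demand = substrate oxidised − cell-mass equivalent = 847.6 − 1.42 × 242.2 = 503.7 kg O₂/d.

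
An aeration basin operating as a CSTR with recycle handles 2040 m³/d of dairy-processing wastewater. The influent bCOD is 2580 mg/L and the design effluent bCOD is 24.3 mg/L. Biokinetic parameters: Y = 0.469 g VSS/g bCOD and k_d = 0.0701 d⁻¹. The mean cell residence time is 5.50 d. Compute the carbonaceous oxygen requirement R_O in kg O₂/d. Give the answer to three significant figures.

R_O ≈ 2710 kg O₂/d

The observed yield is Y_obs = Y/(1 + k_d·θ_c) = 0.469 / (1 + 0.0701 × 5.50) = 0.469 / 1.386 = 0.3385 g VSS per g bCOD removed.
Substrate removed = Q·(S₀ − S) = 2040 m³/d × (2580 − 24.3) g/m³ = 5.21×10^6 g/d = 5214 kg/d.
Biomass synthesised: P_X = Y_obs × 5214 = 1765 kg VSS/d.
Carbonaceous O₂ demand = substrate oxidised − cell-mass equivalent = 5214 − 1.42 × 1765 = 2708 kg O₂/d.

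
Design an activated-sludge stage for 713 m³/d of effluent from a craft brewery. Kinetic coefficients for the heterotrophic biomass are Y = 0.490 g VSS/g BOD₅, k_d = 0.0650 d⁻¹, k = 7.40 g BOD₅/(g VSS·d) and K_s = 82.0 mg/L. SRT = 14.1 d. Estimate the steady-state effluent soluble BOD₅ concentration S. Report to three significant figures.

For a completely mixed reactor with recycle the Lawrence–McCarty relation gives S = K_s·(1 + k_d·θ_c) / [θ_c·(Y·k − k_d) − 1] = 82.0 × (1 + 0.0650 × 14.1) / [14.1 × (0.490 × 7.40 − 0.0650) − 1] = 157.2 / 49.21 = 3.194 mg/L.

S ≈ 3.19 mg/L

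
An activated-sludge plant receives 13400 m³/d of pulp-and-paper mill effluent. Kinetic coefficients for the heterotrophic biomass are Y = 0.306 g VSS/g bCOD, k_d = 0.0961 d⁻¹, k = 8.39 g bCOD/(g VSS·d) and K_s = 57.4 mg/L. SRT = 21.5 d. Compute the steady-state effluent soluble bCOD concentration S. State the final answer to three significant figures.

S ≈ 3.38 mg/L

For a completely mixed reactor with recycle the Lawrence–McCarty relation gives S = K_s·(1 + k_d·θ_c) / [θ_c·(Y·k − k_d) − 1] = 57.4 × (1 + 0.0961 × 21.5) / [21.5 × (0.306 × 8.39 − 0.0961) − 1] = 176.0 / 52.13 = 3.376 mg/L.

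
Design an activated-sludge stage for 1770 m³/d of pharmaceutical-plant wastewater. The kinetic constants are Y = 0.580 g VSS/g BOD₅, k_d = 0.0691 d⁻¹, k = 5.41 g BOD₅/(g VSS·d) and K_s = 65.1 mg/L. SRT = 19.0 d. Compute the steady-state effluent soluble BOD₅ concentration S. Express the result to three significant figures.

For a completely mixed reactor with recycle the Lawrence–McCarty relation gives S = K_s·(1 + k_d·θ_c) / [θ_c·(Y·k − k_d) − 1] = 65.1 × (1 + 0.0691 × 19.0) / [19.0 × (0.580 × 5.41 − 0.0691) − 1] = 150.6 / 57.31 = 2.628 mg/L.

S ≈ 2.63 mg/L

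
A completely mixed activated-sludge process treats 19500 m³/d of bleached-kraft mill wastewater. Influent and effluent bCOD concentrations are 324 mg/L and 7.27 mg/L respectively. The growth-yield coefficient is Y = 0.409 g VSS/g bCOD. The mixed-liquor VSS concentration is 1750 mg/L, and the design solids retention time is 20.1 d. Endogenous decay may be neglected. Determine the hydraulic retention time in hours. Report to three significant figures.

τ ≈ 35.7 h

V·X = Y·Q·ΔS·θ_c gives V = 0.409 × 19500 × (324 − 7.27) × 20.1 / 1750 = 29014 m³.
HRT = V/Q = 29014 m³ / 19500 m³·d⁻¹ = 1.488 d × 24 = 35.71 h.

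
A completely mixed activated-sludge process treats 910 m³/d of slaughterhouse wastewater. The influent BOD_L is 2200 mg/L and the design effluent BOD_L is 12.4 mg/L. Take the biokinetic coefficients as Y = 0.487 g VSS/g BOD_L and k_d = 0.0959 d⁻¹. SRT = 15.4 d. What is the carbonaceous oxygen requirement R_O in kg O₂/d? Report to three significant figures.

R_O ≈ 1430 kg O₂/d

Correct the yield for decay: Y_obs = Y/(1 + k_d θ_c) = 0.487 / (1 + 0.0959 × 15.4) = 0.487 / 2.477 = 0.1966.
Mass of BOD_L removed per day: Q(S₀ − S) = 910 × 2188 g/m³ = 1991 kg/d.
Biomass synthesised: P_X = Y_obs × 1991 = 391.4 kg VSS/d.
R_O = Q·ΔS − 1.42 P_X = 1991 − 555.8 = 1435 kg O₂/d.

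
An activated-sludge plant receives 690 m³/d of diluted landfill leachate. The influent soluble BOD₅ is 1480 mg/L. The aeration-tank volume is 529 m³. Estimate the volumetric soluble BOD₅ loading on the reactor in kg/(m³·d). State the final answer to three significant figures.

Volumetric loading L_v = Q·S₀ / V = 690 × 1480 g/m³ / 529.0 m³ = 1930 g/(m³·d) = 1.930 kg soluble BOD₅/(m³·d).

L_v ≈ 1.93 kg soluble BOD₅/(m³·d)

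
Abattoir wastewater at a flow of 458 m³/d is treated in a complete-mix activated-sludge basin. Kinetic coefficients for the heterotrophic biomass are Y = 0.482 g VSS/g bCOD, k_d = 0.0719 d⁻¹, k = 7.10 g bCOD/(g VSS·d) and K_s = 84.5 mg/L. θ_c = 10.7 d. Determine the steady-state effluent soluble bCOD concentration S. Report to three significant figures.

S ≈ 4.29 mg/L

Effluent substrate depends only on kinetics and SRT: S = K_s(1 + k_d θ_c) / [θ_c(Yk − k_d) − 1] = 84.5 × (1 + 0.0719 × 10.7) / [10.7 × (0.482 × 7.10 − 0.0719) − 1] = 149.5 / 34.85 = 4.290 mg/L.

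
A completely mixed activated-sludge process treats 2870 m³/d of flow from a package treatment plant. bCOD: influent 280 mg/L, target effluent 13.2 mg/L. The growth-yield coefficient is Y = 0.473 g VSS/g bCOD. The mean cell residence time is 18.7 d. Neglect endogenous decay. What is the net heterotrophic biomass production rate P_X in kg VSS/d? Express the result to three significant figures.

P_X ≈ 362 kg VSS/d

No decay correction is needed, so Y_obs = Y = 0.473.
Q·(S₀ − S) = 2870 × (280 − 13.2) × 10⁻³ = 765.7 kg/d removed.
P_X = Y_obs · Q(S₀ − S) = 0.4730 × 765.7 = 362.2 kg VSS/d.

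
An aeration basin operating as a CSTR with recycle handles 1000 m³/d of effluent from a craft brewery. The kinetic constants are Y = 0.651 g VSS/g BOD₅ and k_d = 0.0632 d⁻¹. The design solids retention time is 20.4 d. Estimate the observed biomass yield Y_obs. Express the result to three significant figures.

Y_obs ≈ 0.284 g VSS/g BOD₅

Y_obs = Y / (1 + k_d θ_c) = 0.651 / (1 + 0.0632 × 20.4) = 0.651 / 2.289 = 0.2844.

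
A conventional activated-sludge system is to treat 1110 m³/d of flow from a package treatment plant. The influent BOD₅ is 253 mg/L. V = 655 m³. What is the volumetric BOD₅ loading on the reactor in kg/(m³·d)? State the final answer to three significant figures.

Applied BOD₅ load per unit volume = Q·S₀/V = (1110 × 253/1000)/655.0 = 0.4287 kg BOD₅·m⁻³·d⁻¹.

L_v ≈ 0.429 kg BOD₅/(m³·d)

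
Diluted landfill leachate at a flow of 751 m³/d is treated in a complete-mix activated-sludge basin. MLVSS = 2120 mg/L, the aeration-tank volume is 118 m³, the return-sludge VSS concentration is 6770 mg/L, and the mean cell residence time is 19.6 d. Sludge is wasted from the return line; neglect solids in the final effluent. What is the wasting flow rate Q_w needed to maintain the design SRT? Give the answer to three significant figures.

Q_w ≈ 1.89 m³/d

Wasting from the return line (neglecting effluent solids): Q_w = V·X / (θ_c·X_r) = 118.0 × 2120 / (19.6 × 6770) = 1.885 m³/d.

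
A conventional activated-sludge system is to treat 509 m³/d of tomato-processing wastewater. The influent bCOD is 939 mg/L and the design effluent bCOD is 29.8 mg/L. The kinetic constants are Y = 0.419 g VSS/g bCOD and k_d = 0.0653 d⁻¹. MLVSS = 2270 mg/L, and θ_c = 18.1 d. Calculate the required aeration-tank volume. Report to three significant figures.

V ≈ 709 m³

Rearranging the biomass balance for a CMAS with decay, V = Y·Q·ΔS·θ_c / [X·(1+k_d θ_c)] = 0.419 × 509 × (939 − 29.8) × 18.1 / [2270 × (1 + 0.0653 × 18.1)] = 3.51×10^6 / 4953 = 708.6 m³.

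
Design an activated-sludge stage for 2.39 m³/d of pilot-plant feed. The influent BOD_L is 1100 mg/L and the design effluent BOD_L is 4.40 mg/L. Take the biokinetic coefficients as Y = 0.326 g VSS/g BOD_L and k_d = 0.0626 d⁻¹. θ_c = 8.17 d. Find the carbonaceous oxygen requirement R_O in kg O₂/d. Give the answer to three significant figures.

Observed yield with endogenous decay: Y_obs = Y / (1 + k_d·θ_c) = 0.326 / (1 + 0.0626 × 8.17) = 0.326 / 1.511 = 0.2157 g VSS/g BOD_L.
ΔS = 1100 − 4.40 = 1096 mg/L, so the substrate removal rate is 2.39 × 1096/1000 = 2.618 kg BOD_L/d.
P_X = Y_obs·Q·(S₀ − S) = 0.2157 × 2.618 = 0.5648 kg VSS/d.
R_O = Q·ΔS − 1.42 P_X = 2.618 − 0.8020 = 1.817 kg O₂/d.

R_O ≈ 1.82 kg O₂/d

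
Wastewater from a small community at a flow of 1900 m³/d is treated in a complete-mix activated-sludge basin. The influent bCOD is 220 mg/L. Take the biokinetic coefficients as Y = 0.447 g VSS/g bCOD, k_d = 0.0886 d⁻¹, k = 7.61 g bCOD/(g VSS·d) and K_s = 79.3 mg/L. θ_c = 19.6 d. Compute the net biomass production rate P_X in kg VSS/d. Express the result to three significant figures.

P_X ≈ 67.2 kg VSS/d

Effluent substrate depends only on kinetics and SRT: S = K_s(1 + k_d θ_c) / [θ_c(Yk − k_d) − 1] = 79.3 × (1 + 0.0886 × 19.6) / [19.6 × (0.447 × 7.61 − 0.0886) − 1] = 217.0 / 63.94 = 3.394 mg/L.
Observed yield with endogenous decay: Y_obs = Y / (1 + k_d·θ_c) = 0.447 / (1 + 0.0886 × 19.6) = 0.447 / 2.737 = 0.1633 g VSS/g bCOD.
ΔS = 220 − 3.39 = 216.6 mg/L, so the substrate removal rate is 1900 × 216.6/1000 = 411.6 kg bCOD/d.
P_X = Y_obs · Q(S₀ − S) = 0.1633 × 411.6 = 67.23 kg VSS/d.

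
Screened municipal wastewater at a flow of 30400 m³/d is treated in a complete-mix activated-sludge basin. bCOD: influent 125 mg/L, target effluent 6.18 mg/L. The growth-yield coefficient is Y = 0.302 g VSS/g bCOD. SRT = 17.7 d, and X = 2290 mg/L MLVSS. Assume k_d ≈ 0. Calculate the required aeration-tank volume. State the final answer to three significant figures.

V ≈ 8430 m³

With k_d = 0 the design equation reduces to V = Y Q (S₀−S) θ_c / X = 0.302 × 30400 × (125 − 6.18) × 17.7 / 2290 = 8432 m³.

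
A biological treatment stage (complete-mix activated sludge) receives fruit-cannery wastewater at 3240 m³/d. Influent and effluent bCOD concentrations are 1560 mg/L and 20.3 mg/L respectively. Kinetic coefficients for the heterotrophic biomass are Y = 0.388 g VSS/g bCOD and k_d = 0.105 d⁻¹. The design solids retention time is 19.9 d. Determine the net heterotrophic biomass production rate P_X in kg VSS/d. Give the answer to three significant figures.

P_X ≈ 627 kg VSS/d

Y_obs = Y / (1 + k_d θ_c) = 0.388 / (1 + 0.105 × 19.9) = 0.388 / 3.089 = 0.1256.
Q·(S₀ − S) = 3240 × (1560 − 20.3) × 10⁻³ = 4989 kg/d removed.
P_X = Y_obs · Q(S₀ − S) = 0.1256 × 4989 = 626.5 kg VSS/d.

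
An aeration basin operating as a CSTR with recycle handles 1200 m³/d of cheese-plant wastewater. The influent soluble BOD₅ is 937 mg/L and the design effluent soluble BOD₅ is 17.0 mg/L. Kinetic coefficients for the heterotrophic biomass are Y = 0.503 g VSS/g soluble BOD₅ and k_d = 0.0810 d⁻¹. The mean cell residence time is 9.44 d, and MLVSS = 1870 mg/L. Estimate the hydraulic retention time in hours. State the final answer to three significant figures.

τ ≈ 31.8 h

Rearranging the biomass balance for a CMAS with decay, V = Y·Q·ΔS·θ_c / [X·(1+k_d θ_c)] = 0.503 × 1200 × (937 − 17.0) × 9.44 / [1870 × (1 + 0.0810 × 9.44)] = 5.24×10^6 / 3300 = 1589 m³.
Hydraulic retention time τ = V/Q = 1589 / 1200 = 1.324 d = 31.77 h.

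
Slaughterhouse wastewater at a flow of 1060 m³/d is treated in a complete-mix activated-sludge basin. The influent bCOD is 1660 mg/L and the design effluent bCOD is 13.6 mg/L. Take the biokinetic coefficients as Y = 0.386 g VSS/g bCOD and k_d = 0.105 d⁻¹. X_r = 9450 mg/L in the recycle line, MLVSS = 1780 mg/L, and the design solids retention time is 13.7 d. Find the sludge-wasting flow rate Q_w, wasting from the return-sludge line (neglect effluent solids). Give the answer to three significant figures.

Q_w ≈ 29.2 m³/d

From the SRT design equation V = Y Q (S₀−S) θ_c / [X (1 + k_d θ_c)] = 0.386 × 1060 × (1660 − 13.6) × 13.7 / [1780 × (1 + 0.105 × 13.7)] = 9.23×10^6 / 4341 = 2126 m³.
Q_w = (V·X)/(θ_c X_r) = 2126 × 1780 / (13.7 × 9450) = 29.23 m³/d.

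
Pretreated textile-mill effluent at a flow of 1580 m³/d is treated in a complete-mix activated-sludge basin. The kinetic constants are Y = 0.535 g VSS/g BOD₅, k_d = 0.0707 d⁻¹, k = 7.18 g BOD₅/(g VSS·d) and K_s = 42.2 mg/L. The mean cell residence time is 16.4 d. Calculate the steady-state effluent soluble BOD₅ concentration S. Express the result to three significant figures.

S ≈ 1.50 mg/L

Effluent substrate depends only on kinetics and SRT: S = K_s(1 + k_d θ_c) / [θ_c(Yk − k_d) − 1] = 42.2 × (1 + 0.0707 × 16.4) / [16.4 × (0.535 × 7.18 − 0.0707) − 1] = 91.13 / 60.84 = 1.498 mg/L.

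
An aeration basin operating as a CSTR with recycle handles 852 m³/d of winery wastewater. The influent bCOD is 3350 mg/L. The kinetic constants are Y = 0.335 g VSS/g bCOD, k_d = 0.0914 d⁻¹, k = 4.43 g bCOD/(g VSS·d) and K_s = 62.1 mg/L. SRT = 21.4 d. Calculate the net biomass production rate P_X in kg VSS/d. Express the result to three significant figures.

For a completely mixed reactor with recycle the Lawrence–McCarty relation gives S = K_s·(1 + k_d·θ_c) / [θ_c·(Y·k − k_d) − 1] = 62.1 × (1 + 0.0914 × 21.4) / [21.4 × (0.335 × 4.43 − 0.0914) − 1] = 183.6 / 28.80 = 6.373 mg/L.
The observed yield is Y_obs = Y/(1 + k_d·θ_c) = 0.335 / (1 + 0.0914 × 21.4) = 0.335 / 2.956 = 0.1133 g VSS per g bCOD removed.
Substrate removed = Q·(S₀ − S) = 852 m³/d × (3350 − 6.37) g/m³ = 2.85×10^6 g/d = 2849 kg/d.
Biomass produced: P_X = Y_obs·Q·ΔS = 0.1133 × 2849 ≈ 322.9 kg VSS/d.

P_X ≈ 323 kg VSS/d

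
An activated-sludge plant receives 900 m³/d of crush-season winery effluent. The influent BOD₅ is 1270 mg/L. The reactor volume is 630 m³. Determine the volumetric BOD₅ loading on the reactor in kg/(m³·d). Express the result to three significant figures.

L_v ≈ 1.81 kg BOD₅/(m³·d)

Volumetric loading L_v = Q·S₀ / V = 900 × 1270 g/m³ / 630.0 m³ = 1814 g/(m³·d) = 1.814 kg BOD₅/(m³·d).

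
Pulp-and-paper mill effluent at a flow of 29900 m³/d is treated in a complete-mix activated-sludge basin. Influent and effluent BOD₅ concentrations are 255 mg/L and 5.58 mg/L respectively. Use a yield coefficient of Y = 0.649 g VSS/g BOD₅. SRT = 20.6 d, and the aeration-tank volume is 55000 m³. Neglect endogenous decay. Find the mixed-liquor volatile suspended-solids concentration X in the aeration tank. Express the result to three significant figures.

X ≈ 1810 mg/L

X = Y·Q·ΔS·θ_c / V = 0.649 × 29900 × (255 − 5.58) × 20.6 / 55000 = 1813 mg/L.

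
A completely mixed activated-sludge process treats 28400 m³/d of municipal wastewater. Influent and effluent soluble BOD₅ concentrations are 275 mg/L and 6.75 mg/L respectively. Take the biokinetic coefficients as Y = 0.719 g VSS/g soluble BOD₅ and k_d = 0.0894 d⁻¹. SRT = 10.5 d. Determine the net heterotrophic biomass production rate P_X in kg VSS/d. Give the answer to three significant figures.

Observed yield with endogenous decay: Y_obs = Y / (1 + k_d·θ_c) = 0.719 / (1 + 0.0894 × 10.5) = 0.719 / 1.939 = 0.3709 g VSS/g soluble BOD₅.
Q·(S₀ − S) = 28400 × (275 − 6.75) × 10⁻³ = 7618 kg/d removed.
Net biomass production P_X = Y_obs × Q·(S₀ − S) = 0.3709 × 7618 = 2825 kg VSS/d.

P_X ≈ 2830 kg VSS/d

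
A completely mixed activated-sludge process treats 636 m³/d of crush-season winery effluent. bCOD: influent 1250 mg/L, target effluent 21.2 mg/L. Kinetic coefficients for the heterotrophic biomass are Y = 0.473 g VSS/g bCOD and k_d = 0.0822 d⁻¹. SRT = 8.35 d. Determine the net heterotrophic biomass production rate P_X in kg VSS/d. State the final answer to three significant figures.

Observed yield with endogenous decay: Y_obs = Y / (1 + k_d·θ_c) = 0.473 / (1 + 0.0822 × 8.35) = 0.473 / 1.686 = 0.2805 g VSS/g bCOD.
ΔS = 1250 − 21.2 = 1229 mg/L, so the substrate removal rate is 636 × 1229/1000 = 781.5 kg bCOD/d.
So the net sludge growth is P_X = 0.2805 × 781.5 = 219.2 kg VSS/d.

P_X ≈ 219 kg VSS/d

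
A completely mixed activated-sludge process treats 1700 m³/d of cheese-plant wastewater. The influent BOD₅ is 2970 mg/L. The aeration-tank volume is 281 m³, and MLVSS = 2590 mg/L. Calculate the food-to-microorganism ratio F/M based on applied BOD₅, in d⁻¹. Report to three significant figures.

F/M ≈ 6.94 d⁻¹

F/M = applied load / biomass = Q·S₀/(V·X) = 1700 × 2970 / (281.0 × 2590) = 6.937 d⁻¹.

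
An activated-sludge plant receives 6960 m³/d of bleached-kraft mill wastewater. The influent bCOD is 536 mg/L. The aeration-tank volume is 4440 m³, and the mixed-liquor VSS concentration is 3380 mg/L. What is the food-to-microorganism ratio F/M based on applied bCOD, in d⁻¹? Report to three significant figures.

Food-to-microorganism ratio F/M = Q S₀ / (V X) = 6960 × 536 / (4440 × 3380) = 0.2486 d⁻¹.

F/M ≈ 0.249 d⁻¹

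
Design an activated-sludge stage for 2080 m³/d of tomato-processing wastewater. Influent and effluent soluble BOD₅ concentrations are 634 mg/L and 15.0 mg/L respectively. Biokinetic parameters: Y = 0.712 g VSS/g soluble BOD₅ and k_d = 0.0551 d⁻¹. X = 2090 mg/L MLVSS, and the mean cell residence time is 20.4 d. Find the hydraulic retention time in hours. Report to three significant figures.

From the SRT design equation V = Y Q (S₀−S) θ_c / [X (1 + k_d θ_c)] = 0.712 × 2080 × (634 − 15.0) × 20.4 / [2090 × (1 + 0.0551 × 20.4)] = 1.87×10^7 / 4439 = 4213 m³.
HRT = V/Q = 4213 m³ / 2080 m³·d⁻¹ = 2.025 d × 24 = 48.61 h.

τ ≈ 48.6 h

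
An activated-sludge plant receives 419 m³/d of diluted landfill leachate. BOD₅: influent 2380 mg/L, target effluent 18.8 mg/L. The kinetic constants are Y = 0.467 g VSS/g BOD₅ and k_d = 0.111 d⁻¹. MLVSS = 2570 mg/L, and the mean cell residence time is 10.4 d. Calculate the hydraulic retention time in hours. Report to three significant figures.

τ ≈ 49.7 h

From the SRT design equation V = Y Q (S₀−S) θ_c / [X (1 + k_d θ_c)] = 0.467 × 419 × (2380 − 18.8) × 10.4 / [2570 × (1 + 0.111 × 10.4)] = 4.81×10^6 / 5537 = 867.8 m³.
Hydraulic retention time τ = V/Q = 867.8 / 419 = 2.071 d = 49.71 h.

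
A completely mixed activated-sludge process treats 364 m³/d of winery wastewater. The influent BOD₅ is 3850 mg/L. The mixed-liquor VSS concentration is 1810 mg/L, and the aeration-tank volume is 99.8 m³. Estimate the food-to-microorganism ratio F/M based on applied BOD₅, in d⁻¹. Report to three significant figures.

F/M = Q·S₀ / (V·X) = 364 × 3850 / (99.80 × 1810) = 7.758 g BOD₅·(g VSS·d)⁻¹.

F/M ≈ 7.76 d⁻¹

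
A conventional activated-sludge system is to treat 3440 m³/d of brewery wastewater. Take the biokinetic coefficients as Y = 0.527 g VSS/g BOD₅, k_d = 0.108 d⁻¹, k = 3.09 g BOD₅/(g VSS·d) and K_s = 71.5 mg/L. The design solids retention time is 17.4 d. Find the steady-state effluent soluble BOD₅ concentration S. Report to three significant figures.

Effluent substrate depends only on kinetics and SRT: S = K_s(1 + k_d θ_c) / [θ_c(Yk − k_d) − 1] = 71.5 × (1 + 0.108 × 17.4) / [17.4 × (0.527 × 3.09 − 0.108) − 1] = 205.9 / 25.46 = 8.087 mg/L.

S ≈ 8.09 mg/L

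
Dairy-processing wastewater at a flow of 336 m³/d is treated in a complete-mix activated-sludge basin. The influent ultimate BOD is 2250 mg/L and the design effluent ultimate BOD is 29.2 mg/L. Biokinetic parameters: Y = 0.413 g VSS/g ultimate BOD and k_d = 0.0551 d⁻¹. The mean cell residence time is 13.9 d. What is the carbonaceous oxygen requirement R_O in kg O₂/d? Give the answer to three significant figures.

Y_obs = Y / (1 + k_d θ_c) = 0.413 / (1 + 0.0551 × 13.9) = 0.413 / 1.766 = 0.2339.
Mass of ultimate BOD removed per day: Q(S₀ − S) = 336 × 2221 g/m³ = 746.2 kg/d.
Biomass synthesised: P_X = Y_obs × 746.2 = 174.5 kg VSS/d.
Carbonaceous O₂ demand = substrate oxidised − cell-mass equivalent = 746.2 − 1.42 × 174.5 = 498.4 kg O₂/d.

R_O ≈ 498 kg O₂/d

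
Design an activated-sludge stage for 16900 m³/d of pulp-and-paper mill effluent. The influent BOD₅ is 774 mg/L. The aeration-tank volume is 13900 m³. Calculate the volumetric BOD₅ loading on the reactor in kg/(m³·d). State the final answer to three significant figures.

L_v = Q S₀ / V = 16900 × 774 × 10⁻³ / 13900 = 0.9411 kg/(m³·d).

L_v ≈ 0.941 kg BOD₅/(m³·d)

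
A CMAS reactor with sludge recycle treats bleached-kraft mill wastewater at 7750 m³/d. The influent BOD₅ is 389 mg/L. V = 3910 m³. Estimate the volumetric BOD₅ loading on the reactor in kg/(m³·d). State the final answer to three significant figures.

L_v ≈ 0.771 kg BOD₅/(m³·d)

L_v = Q S₀ / V = 7750 × 389 × 10⁻³ / 3910 = 0.7710 kg/(m³·d).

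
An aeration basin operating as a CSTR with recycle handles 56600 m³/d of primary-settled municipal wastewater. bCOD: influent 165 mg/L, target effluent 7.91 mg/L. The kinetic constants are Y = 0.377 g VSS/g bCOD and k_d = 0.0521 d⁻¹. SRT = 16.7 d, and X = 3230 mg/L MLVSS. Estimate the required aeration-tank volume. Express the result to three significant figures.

V ≈ 9270 m³

From the SRT design equation V = Y Q (S₀−S) θ_c / [X (1 + k_d θ_c)] = 0.377 × 56600 × (165 − 7.91) × 16.7 / [3230 × (1 + 0.0521 × 16.7)] = 5.6×10^7 / 6040 = 9267 m³.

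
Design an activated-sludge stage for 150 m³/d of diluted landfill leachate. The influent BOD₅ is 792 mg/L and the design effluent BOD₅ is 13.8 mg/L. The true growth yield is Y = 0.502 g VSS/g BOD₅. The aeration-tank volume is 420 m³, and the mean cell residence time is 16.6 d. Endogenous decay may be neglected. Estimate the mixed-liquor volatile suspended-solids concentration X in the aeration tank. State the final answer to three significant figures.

X ≈ 2320 mg/L

From V·X = Y·Q·(S₀ − S)·θ_c (decay neglected): X = 0.502 × 150 × (792 − 13.8) × 16.6 / 420 = 2316 mg/L.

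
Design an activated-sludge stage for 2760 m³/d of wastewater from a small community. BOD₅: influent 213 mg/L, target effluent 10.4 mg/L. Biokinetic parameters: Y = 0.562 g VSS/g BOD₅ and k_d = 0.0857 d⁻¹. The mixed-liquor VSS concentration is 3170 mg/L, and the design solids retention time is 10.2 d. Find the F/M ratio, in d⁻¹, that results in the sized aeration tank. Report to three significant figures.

Steady-state biomass mass balance: V·X·(1 + k_d·θ_c) = Y·Q·(S₀ − S)·θ_c, so V = 0.562 × 2760 × (213 − 10.4) × 10.2 / [3170 × (1 + 0.0857 × 10.2)] = 3.21×10^6 / 5941 = 539.5 m³.
F/M = Q·S₀ / (V·X) = 2760 × 213 / (539.5 × 3170) = 0.3437 g BOD₅·(g VSS·d)⁻¹.

F/M ≈ 0.344 d⁻¹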